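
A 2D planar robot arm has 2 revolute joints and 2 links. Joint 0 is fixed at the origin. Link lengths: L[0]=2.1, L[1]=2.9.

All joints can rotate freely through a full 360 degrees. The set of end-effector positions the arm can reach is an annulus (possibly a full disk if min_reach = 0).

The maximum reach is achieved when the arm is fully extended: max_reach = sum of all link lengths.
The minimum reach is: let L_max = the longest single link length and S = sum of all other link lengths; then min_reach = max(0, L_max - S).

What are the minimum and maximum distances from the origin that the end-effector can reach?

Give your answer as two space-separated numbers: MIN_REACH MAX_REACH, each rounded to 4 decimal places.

Answer: 0.8000 5.0000

Derivation:
Link lengths: [2.1, 2.9]
max_reach = 2.1 + 2.9 = 5
L_max = max([2.1, 2.9]) = 2.9
S (sum of others) = 5 - 2.9 = 2.1
min_reach = max(0, 2.9 - 2.1) = max(0, 0.8) = 0.8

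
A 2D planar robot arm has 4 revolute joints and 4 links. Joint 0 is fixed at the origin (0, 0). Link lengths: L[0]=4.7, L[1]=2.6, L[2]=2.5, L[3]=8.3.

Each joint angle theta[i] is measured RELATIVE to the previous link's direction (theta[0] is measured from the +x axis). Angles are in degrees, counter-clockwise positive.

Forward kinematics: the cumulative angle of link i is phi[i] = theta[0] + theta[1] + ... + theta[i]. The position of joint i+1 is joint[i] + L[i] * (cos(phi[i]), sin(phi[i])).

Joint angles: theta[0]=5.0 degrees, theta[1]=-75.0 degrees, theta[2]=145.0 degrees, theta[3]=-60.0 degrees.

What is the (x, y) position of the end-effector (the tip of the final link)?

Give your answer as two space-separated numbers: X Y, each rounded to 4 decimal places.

joint[0] = (0.0000, 0.0000)  (base)
link 0: phi[0] = 5 = 5 deg
  cos(5 deg) = 0.9962, sin(5 deg) = 0.0872
  joint[1] = (0.0000, 0.0000) + 4.7 * (0.9962, 0.0872) = (0.0000 + 4.6821, 0.0000 + 0.4096) = (4.6821, 0.4096)
link 1: phi[1] = 5 + -75 = -70 deg
  cos(-70 deg) = 0.3420, sin(-70 deg) = -0.9397
  joint[2] = (4.6821, 0.4096) + 2.6 * (0.3420, -0.9397) = (4.6821 + 0.8893, 0.4096 + -2.4432) = (5.5714, -2.0336)
link 2: phi[2] = 5 + -75 + 145 = 75 deg
  cos(75 deg) = 0.2588, sin(75 deg) = 0.9659
  joint[3] = (5.5714, -2.0336) + 2.5 * (0.2588, 0.9659) = (5.5714 + 0.6470, -2.0336 + 2.4148) = (6.2184, 0.3812)
link 3: phi[3] = 5 + -75 + 145 + -60 = 15 deg
  cos(15 deg) = 0.9659, sin(15 deg) = 0.2588
  joint[4] = (6.2184, 0.3812) + 8.3 * (0.9659, 0.2588) = (6.2184 + 8.0172, 0.3812 + 2.1482) = (14.2356, 2.5294)
End effector: (14.2356, 2.5294)

Answer: 14.2356 2.5294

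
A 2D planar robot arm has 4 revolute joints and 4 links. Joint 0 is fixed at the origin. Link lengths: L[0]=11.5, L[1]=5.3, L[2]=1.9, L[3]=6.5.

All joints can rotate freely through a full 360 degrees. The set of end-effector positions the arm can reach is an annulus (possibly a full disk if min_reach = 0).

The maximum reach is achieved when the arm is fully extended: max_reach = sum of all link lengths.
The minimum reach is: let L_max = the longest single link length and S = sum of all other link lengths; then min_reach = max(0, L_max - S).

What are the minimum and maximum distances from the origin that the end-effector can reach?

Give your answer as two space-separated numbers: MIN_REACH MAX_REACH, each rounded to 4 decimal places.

Answer: 0.0000 25.2000

Derivation:
Link lengths: [11.5, 5.3, 1.9, 6.5]
max_reach = 11.5 + 5.3 + 1.9 + 6.5 = 25.2
L_max = max([11.5, 5.3, 1.9, 6.5]) = 11.5
S (sum of others) = 25.2 - 11.5 = 13.7
min_reach = max(0, 11.5 - 13.7) = max(0, -2.2) = 0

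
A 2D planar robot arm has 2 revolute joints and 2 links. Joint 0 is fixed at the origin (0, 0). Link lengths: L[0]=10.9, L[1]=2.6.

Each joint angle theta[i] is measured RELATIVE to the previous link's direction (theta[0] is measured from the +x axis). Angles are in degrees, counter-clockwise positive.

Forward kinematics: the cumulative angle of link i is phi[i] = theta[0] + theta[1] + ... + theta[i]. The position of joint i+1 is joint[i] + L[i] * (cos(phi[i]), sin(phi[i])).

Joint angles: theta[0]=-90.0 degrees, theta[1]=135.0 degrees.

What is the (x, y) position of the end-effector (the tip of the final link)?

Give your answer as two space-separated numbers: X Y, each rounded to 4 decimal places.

Answer: 1.8385 -9.0615

Derivation:
joint[0] = (0.0000, 0.0000)  (base)
link 0: phi[0] = -90 = -90 deg
  cos(-90 deg) = 0.0000, sin(-90 deg) = -1.0000
  joint[1] = (0.0000, 0.0000) + 10.9 * (0.0000, -1.0000) = (0.0000 + 0.0000, 0.0000 + -10.9000) = (0.0000, -10.9000)
link 1: phi[1] = -90 + 135 = 45 deg
  cos(45 deg) = 0.7071, sin(45 deg) = 0.7071
  joint[2] = (0.0000, -10.9000) + 2.6 * (0.7071, 0.7071) = (0.0000 + 1.8385, -10.9000 + 1.8385) = (1.8385, -9.0615)
End effector: (1.8385, -9.0615)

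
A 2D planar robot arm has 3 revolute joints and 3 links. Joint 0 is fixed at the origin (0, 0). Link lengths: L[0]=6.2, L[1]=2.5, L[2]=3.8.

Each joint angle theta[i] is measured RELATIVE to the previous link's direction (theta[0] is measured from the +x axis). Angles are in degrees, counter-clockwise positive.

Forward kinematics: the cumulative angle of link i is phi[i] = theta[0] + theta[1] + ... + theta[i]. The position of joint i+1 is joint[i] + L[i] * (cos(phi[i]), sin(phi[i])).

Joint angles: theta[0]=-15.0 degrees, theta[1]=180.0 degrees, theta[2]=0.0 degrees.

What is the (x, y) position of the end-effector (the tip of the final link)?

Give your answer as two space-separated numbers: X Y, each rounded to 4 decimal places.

joint[0] = (0.0000, 0.0000)  (base)
link 0: phi[0] = -15 = -15 deg
  cos(-15 deg) = 0.9659, sin(-15 deg) = -0.2588
  joint[1] = (0.0000, 0.0000) + 6.2 * (0.9659, -0.2588) = (0.0000 + 5.9887, 0.0000 + -1.6047) = (5.9887, -1.6047)
link 1: phi[1] = -15 + 180 = 165 deg
  cos(165 deg) = -0.9659, sin(165 deg) = 0.2588
  joint[2] = (5.9887, -1.6047) + 2.5 * (-0.9659, 0.2588) = (5.9887 + -2.4148, -1.6047 + 0.6470) = (3.5739, -0.9576)
link 2: phi[2] = -15 + 180 + 0 = 165 deg
  cos(165 deg) = -0.9659, sin(165 deg) = 0.2588
  joint[3] = (3.5739, -0.9576) + 3.8 * (-0.9659, 0.2588) = (3.5739 + -3.6705, -0.9576 + 0.9835) = (-0.0966, 0.0259)
End effector: (-0.0966, 0.0259)

Answer: -0.0966 0.0259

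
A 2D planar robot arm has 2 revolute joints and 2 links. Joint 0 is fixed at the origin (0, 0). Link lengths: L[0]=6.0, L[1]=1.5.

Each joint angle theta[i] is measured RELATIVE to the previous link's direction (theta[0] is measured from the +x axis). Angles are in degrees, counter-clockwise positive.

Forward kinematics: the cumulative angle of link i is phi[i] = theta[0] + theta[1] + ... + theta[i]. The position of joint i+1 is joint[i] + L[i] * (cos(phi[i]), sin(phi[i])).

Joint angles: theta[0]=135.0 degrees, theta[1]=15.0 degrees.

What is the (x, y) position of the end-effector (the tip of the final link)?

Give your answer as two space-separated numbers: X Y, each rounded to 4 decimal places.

joint[0] = (0.0000, 0.0000)  (base)
link 0: phi[0] = 135 = 135 deg
  cos(135 deg) = -0.7071, sin(135 deg) = 0.7071
  joint[1] = (0.0000, 0.0000) + 6 * (-0.7071, 0.7071) = (0.0000 + -4.2426, 0.0000 + 4.2426) = (-4.2426, 4.2426)
link 1: phi[1] = 135 + 15 = 150 deg
  cos(150 deg) = -0.8660, sin(150 deg) = 0.5000
  joint[2] = (-4.2426, 4.2426) + 1.5 * (-0.8660, 0.5000) = (-4.2426 + -1.2990, 4.2426 + 0.7500) = (-5.5417, 4.9926)
End effector: (-5.5417, 4.9926)

Answer: -5.5417 4.9926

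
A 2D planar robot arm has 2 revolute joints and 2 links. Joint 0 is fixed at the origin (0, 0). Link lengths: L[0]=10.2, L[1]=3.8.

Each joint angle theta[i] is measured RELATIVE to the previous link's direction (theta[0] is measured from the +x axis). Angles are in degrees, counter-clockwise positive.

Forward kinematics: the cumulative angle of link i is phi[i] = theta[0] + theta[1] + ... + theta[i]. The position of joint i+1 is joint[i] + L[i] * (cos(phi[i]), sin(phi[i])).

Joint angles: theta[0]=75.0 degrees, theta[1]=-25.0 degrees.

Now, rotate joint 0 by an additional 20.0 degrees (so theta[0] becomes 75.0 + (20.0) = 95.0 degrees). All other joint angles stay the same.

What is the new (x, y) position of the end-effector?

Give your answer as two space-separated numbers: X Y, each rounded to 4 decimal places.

joint[0] = (0.0000, 0.0000)  (base)
link 0: phi[0] = 95 = 95 deg
  cos(95 deg) = -0.0872, sin(95 deg) = 0.9962
  joint[1] = (0.0000, 0.0000) + 10.2 * (-0.0872, 0.9962) = (0.0000 + -0.8890, 0.0000 + 10.1612) = (-0.8890, 10.1612)
link 1: phi[1] = 95 + -25 = 70 deg
  cos(70 deg) = 0.3420, sin(70 deg) = 0.9397
  joint[2] = (-0.8890, 10.1612) + 3.8 * (0.3420, 0.9397) = (-0.8890 + 1.2997, 10.1612 + 3.5708) = (0.4107, 13.7320)
End effector: (0.4107, 13.7320)

Answer: 0.4107 13.7320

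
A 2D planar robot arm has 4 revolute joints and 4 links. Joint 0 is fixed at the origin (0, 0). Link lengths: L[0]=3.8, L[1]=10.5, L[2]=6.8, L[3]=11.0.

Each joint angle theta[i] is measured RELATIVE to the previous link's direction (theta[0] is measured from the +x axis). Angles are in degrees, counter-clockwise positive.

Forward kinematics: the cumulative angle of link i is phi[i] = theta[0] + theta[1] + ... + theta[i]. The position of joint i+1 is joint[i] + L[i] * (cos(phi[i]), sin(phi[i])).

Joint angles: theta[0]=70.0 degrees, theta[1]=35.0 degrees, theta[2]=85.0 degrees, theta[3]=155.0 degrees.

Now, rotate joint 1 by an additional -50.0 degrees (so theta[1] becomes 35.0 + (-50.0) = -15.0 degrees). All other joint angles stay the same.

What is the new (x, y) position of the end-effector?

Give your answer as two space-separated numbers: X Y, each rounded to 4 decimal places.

joint[0] = (0.0000, 0.0000)  (base)
link 0: phi[0] = 70 = 70 deg
  cos(70 deg) = 0.3420, sin(70 deg) = 0.9397
  joint[1] = (0.0000, 0.0000) + 3.8 * (0.3420, 0.9397) = (0.0000 + 1.2997, 0.0000 + 3.5708) = (1.2997, 3.5708)
link 1: phi[1] = 70 + -15 = 55 deg
  cos(55 deg) = 0.5736, sin(55 deg) = 0.8192
  joint[2] = (1.2997, 3.5708) + 10.5 * (0.5736, 0.8192) = (1.2997 + 6.0226, 3.5708 + 8.6011) = (7.3222, 12.1719)
link 2: phi[2] = 70 + -15 + 85 = 140 deg
  cos(140 deg) = -0.7660, sin(140 deg) = 0.6428
  joint[3] = (7.3222, 12.1719) + 6.8 * (-0.7660, 0.6428) = (7.3222 + -5.2091, 12.1719 + 4.3710) = (2.1131, 16.5429)
link 3: phi[3] = 70 + -15 + 85 + 155 = 295 deg
  cos(295 deg) = 0.4226, sin(295 deg) = -0.9063
  joint[4] = (2.1131, 16.5429) + 11 * (0.4226, -0.9063) = (2.1131 + 4.6488, 16.5429 + -9.9694) = (6.7619, 6.5735)
End effector: (6.7619, 6.5735)

Answer: 6.7619 6.5735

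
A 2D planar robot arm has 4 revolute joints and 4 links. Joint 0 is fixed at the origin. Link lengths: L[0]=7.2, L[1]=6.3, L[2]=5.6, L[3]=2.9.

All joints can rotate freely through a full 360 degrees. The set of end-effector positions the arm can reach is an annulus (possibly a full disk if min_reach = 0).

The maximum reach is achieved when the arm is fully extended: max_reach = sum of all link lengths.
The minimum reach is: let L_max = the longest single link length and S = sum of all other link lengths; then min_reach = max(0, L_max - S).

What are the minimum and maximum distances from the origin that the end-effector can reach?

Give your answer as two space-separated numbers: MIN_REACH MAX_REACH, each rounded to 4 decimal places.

Answer: 0.0000 22.0000

Derivation:
Link lengths: [7.2, 6.3, 5.6, 2.9]
max_reach = 7.2 + 6.3 + 5.6 + 2.9 = 22
L_max = max([7.2, 6.3, 5.6, 2.9]) = 7.2
S (sum of others) = 22 - 7.2 = 14.8
min_reach = max(0, 7.2 - 14.8) = max(0, -7.6) = 0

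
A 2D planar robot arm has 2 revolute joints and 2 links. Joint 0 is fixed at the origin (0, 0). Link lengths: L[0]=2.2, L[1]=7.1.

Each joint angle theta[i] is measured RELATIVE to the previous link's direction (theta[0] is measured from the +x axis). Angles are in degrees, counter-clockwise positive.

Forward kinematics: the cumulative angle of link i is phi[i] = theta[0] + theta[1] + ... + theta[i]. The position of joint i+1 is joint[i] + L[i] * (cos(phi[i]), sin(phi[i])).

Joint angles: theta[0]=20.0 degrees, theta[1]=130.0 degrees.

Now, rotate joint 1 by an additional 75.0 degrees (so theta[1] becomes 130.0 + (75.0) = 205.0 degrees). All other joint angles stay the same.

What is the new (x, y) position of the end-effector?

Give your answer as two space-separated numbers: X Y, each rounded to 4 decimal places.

joint[0] = (0.0000, 0.0000)  (base)
link 0: phi[0] = 20 = 20 deg
  cos(20 deg) = 0.9397, sin(20 deg) = 0.3420
  joint[1] = (0.0000, 0.0000) + 2.2 * (0.9397, 0.3420) = (0.0000 + 2.0673, 0.0000 + 0.7524) = (2.0673, 0.7524)
link 1: phi[1] = 20 + 205 = 225 deg
  cos(225 deg) = -0.7071, sin(225 deg) = -0.7071
  joint[2] = (2.0673, 0.7524) + 7.1 * (-0.7071, -0.7071) = (2.0673 + -5.0205, 0.7524 + -5.0205) = (-2.9531, -4.2680)
End effector: (-2.9531, -4.2680)

Answer: -2.9531 -4.2680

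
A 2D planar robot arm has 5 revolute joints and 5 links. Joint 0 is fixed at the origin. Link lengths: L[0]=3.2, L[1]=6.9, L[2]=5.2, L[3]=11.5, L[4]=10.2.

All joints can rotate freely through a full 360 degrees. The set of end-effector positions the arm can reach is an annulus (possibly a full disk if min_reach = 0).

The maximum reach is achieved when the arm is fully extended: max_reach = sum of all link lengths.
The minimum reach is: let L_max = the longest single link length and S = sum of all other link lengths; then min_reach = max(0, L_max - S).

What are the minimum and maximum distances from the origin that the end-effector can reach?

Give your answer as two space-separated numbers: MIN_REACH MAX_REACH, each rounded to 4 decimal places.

Answer: 0.0000 37.0000

Derivation:
Link lengths: [3.2, 6.9, 5.2, 11.5, 10.2]
max_reach = 3.2 + 6.9 + 5.2 + 11.5 + 10.2 = 37
L_max = max([3.2, 6.9, 5.2, 11.5, 10.2]) = 11.5
S (sum of others) = 37 - 11.5 = 25.5
min_reach = max(0, 11.5 - 25.5) = max(0, -14) = 0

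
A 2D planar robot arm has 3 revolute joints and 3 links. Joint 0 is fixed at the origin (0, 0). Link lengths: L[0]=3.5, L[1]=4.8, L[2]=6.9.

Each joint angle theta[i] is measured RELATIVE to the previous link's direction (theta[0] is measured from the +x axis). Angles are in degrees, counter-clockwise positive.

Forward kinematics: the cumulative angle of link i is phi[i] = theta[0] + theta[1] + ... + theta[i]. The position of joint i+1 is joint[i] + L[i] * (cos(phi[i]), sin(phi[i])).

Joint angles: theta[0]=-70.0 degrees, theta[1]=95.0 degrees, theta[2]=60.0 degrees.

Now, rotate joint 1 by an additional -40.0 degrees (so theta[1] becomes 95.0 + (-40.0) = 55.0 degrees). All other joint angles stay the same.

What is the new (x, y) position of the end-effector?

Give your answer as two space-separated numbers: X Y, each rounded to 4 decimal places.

joint[0] = (0.0000, 0.0000)  (base)
link 0: phi[0] = -70 = -70 deg
  cos(-70 deg) = 0.3420, sin(-70 deg) = -0.9397
  joint[1] = (0.0000, 0.0000) + 3.5 * (0.3420, -0.9397) = (0.0000 + 1.1971, 0.0000 + -3.2889) = (1.1971, -3.2889)
link 1: phi[1] = -70 + 55 = -15 deg
  cos(-15 deg) = 0.9659, sin(-15 deg) = -0.2588
  joint[2] = (1.1971, -3.2889) + 4.8 * (0.9659, -0.2588) = (1.1971 + 4.6364, -3.2889 + -1.2423) = (5.8335, -4.5313)
link 2: phi[2] = -70 + 55 + 60 = 45 deg
  cos(45 deg) = 0.7071, sin(45 deg) = 0.7071
  joint[3] = (5.8335, -4.5313) + 6.9 * (0.7071, 0.7071) = (5.8335 + 4.8790, -4.5313 + 4.8790) = (10.7126, 0.3478)
End effector: (10.7126, 0.3478)

Answer: 10.7126 0.3478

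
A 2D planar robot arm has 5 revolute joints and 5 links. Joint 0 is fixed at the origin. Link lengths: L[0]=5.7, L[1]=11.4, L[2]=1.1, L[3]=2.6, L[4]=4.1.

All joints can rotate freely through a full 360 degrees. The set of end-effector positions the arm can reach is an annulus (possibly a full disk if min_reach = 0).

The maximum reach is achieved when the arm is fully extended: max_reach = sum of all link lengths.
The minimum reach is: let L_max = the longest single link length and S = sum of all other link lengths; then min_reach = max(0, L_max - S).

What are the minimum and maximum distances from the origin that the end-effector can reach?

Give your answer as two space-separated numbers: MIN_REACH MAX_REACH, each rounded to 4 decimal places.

Answer: 0.0000 24.9000

Derivation:
Link lengths: [5.7, 11.4, 1.1, 2.6, 4.1]
max_reach = 5.7 + 11.4 + 1.1 + 2.6 + 4.1 = 24.9
L_max = max([5.7, 11.4, 1.1, 2.6, 4.1]) = 11.4
S (sum of others) = 24.9 - 11.4 = 13.5
min_reach = max(0, 11.4 - 13.5) = max(0, -2.1) = 0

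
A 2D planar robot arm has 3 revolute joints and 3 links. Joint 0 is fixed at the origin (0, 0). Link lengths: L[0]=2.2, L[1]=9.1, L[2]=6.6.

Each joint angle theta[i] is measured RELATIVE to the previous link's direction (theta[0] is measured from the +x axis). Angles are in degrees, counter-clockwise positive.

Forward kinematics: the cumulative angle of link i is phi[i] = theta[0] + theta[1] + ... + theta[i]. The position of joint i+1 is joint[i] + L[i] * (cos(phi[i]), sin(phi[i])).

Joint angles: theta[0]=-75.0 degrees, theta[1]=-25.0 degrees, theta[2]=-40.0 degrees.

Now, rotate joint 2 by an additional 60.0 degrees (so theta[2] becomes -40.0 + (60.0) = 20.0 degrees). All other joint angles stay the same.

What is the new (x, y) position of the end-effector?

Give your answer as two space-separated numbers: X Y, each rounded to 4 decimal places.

Answer: 0.1353 -17.5865

Derivation:
joint[0] = (0.0000, 0.0000)  (base)
link 0: phi[0] = -75 = -75 deg
  cos(-75 deg) = 0.2588, sin(-75 deg) = -0.9659
  joint[1] = (0.0000, 0.0000) + 2.2 * (0.2588, -0.9659) = (0.0000 + 0.5694, 0.0000 + -2.1250) = (0.5694, -2.1250)
link 1: phi[1] = -75 + -25 = -100 deg
  cos(-100 deg) = -0.1736, sin(-100 deg) = -0.9848
  joint[2] = (0.5694, -2.1250) + 9.1 * (-0.1736, -0.9848) = (0.5694 + -1.5802, -2.1250 + -8.9618) = (-1.0108, -11.0868)
link 2: phi[2] = -75 + -25 + 20 = -80 deg
  cos(-80 deg) = 0.1736, sin(-80 deg) = -0.9848
  joint[3] = (-1.0108, -11.0868) + 6.6 * (0.1736, -0.9848) = (-1.0108 + 1.1461, -11.0868 + -6.4997) = (0.1353, -17.5865)
End effector: (0.1353, -17.5865)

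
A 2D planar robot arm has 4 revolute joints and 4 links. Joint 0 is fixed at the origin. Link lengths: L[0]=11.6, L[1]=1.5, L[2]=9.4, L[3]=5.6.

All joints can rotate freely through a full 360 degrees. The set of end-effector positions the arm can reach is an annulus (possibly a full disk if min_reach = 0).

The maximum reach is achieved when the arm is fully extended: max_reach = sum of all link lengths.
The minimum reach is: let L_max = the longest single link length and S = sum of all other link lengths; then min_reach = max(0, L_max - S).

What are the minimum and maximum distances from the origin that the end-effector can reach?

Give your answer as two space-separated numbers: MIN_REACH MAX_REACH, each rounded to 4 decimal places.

Answer: 0.0000 28.1000

Derivation:
Link lengths: [11.6, 1.5, 9.4, 5.6]
max_reach = 11.6 + 1.5 + 9.4 + 5.6 = 28.1
L_max = max([11.6, 1.5, 9.4, 5.6]) = 11.6
S (sum of others) = 28.1 - 11.6 = 16.5
min_reach = max(0, 11.6 - 16.5) = max(0, -4.9) = 0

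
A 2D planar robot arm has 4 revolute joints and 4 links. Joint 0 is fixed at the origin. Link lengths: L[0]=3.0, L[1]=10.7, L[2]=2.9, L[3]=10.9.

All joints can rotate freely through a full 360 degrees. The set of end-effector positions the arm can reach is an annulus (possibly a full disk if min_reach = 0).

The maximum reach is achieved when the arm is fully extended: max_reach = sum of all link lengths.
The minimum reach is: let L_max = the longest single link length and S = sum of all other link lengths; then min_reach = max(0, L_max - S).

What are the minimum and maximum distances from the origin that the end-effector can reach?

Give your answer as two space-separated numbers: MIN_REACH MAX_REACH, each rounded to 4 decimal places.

Link lengths: [3.0, 10.7, 2.9, 10.9]
max_reach = 3 + 10.7 + 2.9 + 10.9 = 27.5
L_max = max([3.0, 10.7, 2.9, 10.9]) = 10.9
S (sum of others) = 27.5 - 10.9 = 16.6
min_reach = max(0, 10.9 - 16.6) = max(0, -5.7) = 0

Answer: 0.0000 27.5000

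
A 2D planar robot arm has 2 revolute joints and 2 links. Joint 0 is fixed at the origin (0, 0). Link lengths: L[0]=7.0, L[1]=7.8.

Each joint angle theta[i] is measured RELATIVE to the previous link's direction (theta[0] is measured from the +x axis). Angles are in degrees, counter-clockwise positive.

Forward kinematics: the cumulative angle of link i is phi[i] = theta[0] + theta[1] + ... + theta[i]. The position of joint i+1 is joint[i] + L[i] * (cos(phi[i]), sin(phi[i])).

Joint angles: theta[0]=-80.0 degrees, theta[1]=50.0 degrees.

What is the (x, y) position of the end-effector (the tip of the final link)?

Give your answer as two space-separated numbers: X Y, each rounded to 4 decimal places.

Answer: 7.9705 -10.7937

Derivation:
joint[0] = (0.0000, 0.0000)  (base)
link 0: phi[0] = -80 = -80 deg
  cos(-80 deg) = 0.1736, sin(-80 deg) = -0.9848
  joint[1] = (0.0000, 0.0000) + 7 * (0.1736, -0.9848) = (0.0000 + 1.2155, 0.0000 + -6.8937) = (1.2155, -6.8937)
link 1: phi[1] = -80 + 50 = -30 deg
  cos(-30 deg) = 0.8660, sin(-30 deg) = -0.5000
  joint[2] = (1.2155, -6.8937) + 7.8 * (0.8660, -0.5000) = (1.2155 + 6.7550, -6.8937 + -3.9000) = (7.9705, -10.7937)
End effector: (7.9705, -10.7937)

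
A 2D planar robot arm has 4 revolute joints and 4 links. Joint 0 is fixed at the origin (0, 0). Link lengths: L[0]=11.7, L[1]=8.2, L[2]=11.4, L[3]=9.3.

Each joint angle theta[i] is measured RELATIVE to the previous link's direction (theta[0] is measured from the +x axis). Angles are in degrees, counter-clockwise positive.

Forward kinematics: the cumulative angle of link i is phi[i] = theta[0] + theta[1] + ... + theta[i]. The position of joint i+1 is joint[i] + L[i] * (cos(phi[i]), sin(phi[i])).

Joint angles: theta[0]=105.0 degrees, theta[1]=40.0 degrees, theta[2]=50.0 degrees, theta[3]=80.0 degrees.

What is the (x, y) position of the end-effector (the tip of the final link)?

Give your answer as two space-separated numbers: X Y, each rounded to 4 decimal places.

Answer: -19.9462 3.7895

Derivation:
joint[0] = (0.0000, 0.0000)  (base)
link 0: phi[0] = 105 = 105 deg
  cos(105 deg) = -0.2588, sin(105 deg) = 0.9659
  joint[1] = (0.0000, 0.0000) + 11.7 * (-0.2588, 0.9659) = (0.0000 + -3.0282, 0.0000 + 11.3013) = (-3.0282, 11.3013)
link 1: phi[1] = 105 + 40 = 145 deg
  cos(145 deg) = -0.8192, sin(145 deg) = 0.5736
  joint[2] = (-3.0282, 11.3013) + 8.2 * (-0.8192, 0.5736) = (-3.0282 + -6.7170, 11.3013 + 4.7033) = (-9.7452, 16.0047)
link 2: phi[2] = 105 + 40 + 50 = 195 deg
  cos(195 deg) = -0.9659, sin(195 deg) = -0.2588
  joint[3] = (-9.7452, 16.0047) + 11.4 * (-0.9659, -0.2588) = (-9.7452 + -11.0116, 16.0047 + -2.9505) = (-20.7568, 13.0541)
link 3: phi[3] = 105 + 40 + 50 + 80 = 275 deg
  cos(275 deg) = 0.0872, sin(275 deg) = -0.9962
  joint[4] = (-20.7568, 13.0541) + 9.3 * (0.0872, -0.9962) = (-20.7568 + 0.8105, 13.0541 + -9.2646) = (-19.9462, 3.7895)
End effector: (-19.9462, 3.7895)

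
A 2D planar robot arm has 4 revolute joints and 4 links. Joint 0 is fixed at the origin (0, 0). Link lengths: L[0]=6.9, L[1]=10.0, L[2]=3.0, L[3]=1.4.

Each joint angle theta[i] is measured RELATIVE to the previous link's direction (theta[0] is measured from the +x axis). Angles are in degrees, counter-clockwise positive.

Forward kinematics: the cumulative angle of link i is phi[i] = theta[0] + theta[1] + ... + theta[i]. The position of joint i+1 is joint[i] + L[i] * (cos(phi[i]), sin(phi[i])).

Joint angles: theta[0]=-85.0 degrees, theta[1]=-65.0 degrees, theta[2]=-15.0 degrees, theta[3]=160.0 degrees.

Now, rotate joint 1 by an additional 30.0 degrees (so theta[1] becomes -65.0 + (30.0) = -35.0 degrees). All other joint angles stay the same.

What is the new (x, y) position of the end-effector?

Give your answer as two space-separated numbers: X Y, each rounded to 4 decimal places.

joint[0] = (0.0000, 0.0000)  (base)
link 0: phi[0] = -85 = -85 deg
  cos(-85 deg) = 0.0872, sin(-85 deg) = -0.9962
  joint[1] = (0.0000, 0.0000) + 6.9 * (0.0872, -0.9962) = (0.0000 + 0.6014, 0.0000 + -6.8737) = (0.6014, -6.8737)
link 1: phi[1] = -85 + -35 = -120 deg
  cos(-120 deg) = -0.5000, sin(-120 deg) = -0.8660
  joint[2] = (0.6014, -6.8737) + 10 * (-0.5000, -0.8660) = (0.6014 + -5.0000, -6.8737 + -8.6603) = (-4.3986, -15.5340)
link 2: phi[2] = -85 + -35 + -15 = -135 deg
  cos(-135 deg) = -0.7071, sin(-135 deg) = -0.7071
  joint[3] = (-4.3986, -15.5340) + 3 * (-0.7071, -0.7071) = (-4.3986 + -2.1213, -15.5340 + -2.1213) = (-6.5199, -17.6553)
link 3: phi[3] = -85 + -35 + -15 + 160 = 25 deg
  cos(25 deg) = 0.9063, sin(25 deg) = 0.4226
  joint[4] = (-6.5199, -17.6553) + 1.4 * (0.9063, 0.4226) = (-6.5199 + 1.2688, -17.6553 + 0.5917) = (-5.2511, -17.0637)
End effector: (-5.2511, -17.0637)

Answer: -5.2511 -17.0637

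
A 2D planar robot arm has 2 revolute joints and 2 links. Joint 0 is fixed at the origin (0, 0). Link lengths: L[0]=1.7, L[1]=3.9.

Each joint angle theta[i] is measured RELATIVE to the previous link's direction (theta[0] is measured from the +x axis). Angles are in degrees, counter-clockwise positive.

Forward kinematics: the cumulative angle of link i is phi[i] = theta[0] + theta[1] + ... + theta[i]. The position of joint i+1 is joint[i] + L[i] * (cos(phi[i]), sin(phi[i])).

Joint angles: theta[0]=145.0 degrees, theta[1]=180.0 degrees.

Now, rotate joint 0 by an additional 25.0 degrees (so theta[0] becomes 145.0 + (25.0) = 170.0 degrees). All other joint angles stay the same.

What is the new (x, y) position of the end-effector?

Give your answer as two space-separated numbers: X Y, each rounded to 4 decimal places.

joint[0] = (0.0000, 0.0000)  (base)
link 0: phi[0] = 170 = 170 deg
  cos(170 deg) = -0.9848, sin(170 deg) = 0.1736
  joint[1] = (0.0000, 0.0000) + 1.7 * (-0.9848, 0.1736) = (0.0000 + -1.6742, 0.0000 + 0.2952) = (-1.6742, 0.2952)
link 1: phi[1] = 170 + 180 = 350 deg
  cos(350 deg) = 0.9848, sin(350 deg) = -0.1736
  joint[2] = (-1.6742, 0.2952) + 3.9 * (0.9848, -0.1736) = (-1.6742 + 3.8408, 0.2952 + -0.6772) = (2.1666, -0.3820)
End effector: (2.1666, -0.3820)

Answer: 2.1666 -0.3820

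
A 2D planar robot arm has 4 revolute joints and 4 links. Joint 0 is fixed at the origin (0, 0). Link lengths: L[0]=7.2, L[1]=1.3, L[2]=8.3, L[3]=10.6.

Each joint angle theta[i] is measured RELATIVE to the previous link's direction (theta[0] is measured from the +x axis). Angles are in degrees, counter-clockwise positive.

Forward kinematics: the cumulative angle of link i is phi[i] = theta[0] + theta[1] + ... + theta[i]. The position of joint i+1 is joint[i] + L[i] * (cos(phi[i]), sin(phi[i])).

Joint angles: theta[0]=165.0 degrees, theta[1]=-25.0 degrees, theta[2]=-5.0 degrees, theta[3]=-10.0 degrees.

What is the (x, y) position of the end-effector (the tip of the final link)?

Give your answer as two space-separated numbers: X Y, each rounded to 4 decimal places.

joint[0] = (0.0000, 0.0000)  (base)
link 0: phi[0] = 165 = 165 deg
  cos(165 deg) = -0.9659, sin(165 deg) = 0.2588
  joint[1] = (0.0000, 0.0000) + 7.2 * (-0.9659, 0.2588) = (0.0000 + -6.9547, 0.0000 + 1.8635) = (-6.9547, 1.8635)
link 1: phi[1] = 165 + -25 = 140 deg
  cos(140 deg) = -0.7660, sin(140 deg) = 0.6428
  joint[2] = (-6.9547, 1.8635) + 1.3 * (-0.7660, 0.6428) = (-6.9547 + -0.9959, 1.8635 + 0.8356) = (-7.9505, 2.6991)
link 2: phi[2] = 165 + -25 + -5 = 135 deg
  cos(135 deg) = -0.7071, sin(135 deg) = 0.7071
  joint[3] = (-7.9505, 2.6991) + 8.3 * (-0.7071, 0.7071) = (-7.9505 + -5.8690, 2.6991 + 5.8690) = (-13.8195, 8.5681)
link 3: phi[3] = 165 + -25 + -5 + -10 = 125 deg
  cos(125 deg) = -0.5736, sin(125 deg) = 0.8192
  joint[4] = (-13.8195, 8.5681) + 10.6 * (-0.5736, 0.8192) = (-13.8195 + -6.0799, 8.5681 + 8.6830) = (-19.8994, 17.2511)
End effector: (-19.8994, 17.2511)

Answer: -19.8994 17.2511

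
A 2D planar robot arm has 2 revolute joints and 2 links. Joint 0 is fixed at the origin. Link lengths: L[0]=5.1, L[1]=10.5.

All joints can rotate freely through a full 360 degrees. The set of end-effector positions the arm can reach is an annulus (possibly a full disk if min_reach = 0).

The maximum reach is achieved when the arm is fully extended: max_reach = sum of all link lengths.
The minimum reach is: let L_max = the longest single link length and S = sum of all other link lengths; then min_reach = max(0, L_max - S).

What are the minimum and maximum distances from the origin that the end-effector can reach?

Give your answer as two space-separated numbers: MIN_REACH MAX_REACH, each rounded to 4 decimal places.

Answer: 5.4000 15.6000

Derivation:
Link lengths: [5.1, 10.5]
max_reach = 5.1 + 10.5 = 15.6
L_max = max([5.1, 10.5]) = 10.5
S (sum of others) = 15.6 - 10.5 = 5.1
min_reach = max(0, 10.5 - 5.1) = max(0, 5.4) = 5.4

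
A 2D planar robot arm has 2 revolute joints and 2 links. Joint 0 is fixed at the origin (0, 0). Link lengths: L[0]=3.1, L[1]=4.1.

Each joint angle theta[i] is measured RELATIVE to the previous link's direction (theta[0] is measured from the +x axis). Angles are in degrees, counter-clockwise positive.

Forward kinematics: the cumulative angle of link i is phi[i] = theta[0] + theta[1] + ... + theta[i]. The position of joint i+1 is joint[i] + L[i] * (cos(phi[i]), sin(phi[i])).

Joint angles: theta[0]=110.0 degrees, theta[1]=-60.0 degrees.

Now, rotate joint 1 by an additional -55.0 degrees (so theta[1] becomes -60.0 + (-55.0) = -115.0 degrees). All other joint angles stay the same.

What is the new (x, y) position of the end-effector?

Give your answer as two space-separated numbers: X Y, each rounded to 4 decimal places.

Answer: 3.0241 2.5557

Derivation:
joint[0] = (0.0000, 0.0000)  (base)
link 0: phi[0] = 110 = 110 deg
  cos(110 deg) = -0.3420, sin(110 deg) = 0.9397
  joint[1] = (0.0000, 0.0000) + 3.1 * (-0.3420, 0.9397) = (0.0000 + -1.0603, 0.0000 + 2.9130) = (-1.0603, 2.9130)
link 1: phi[1] = 110 + -115 = -5 deg
  cos(-5 deg) = 0.9962, sin(-5 deg) = -0.0872
  joint[2] = (-1.0603, 2.9130) + 4.1 * (0.9962, -0.0872) = (-1.0603 + 4.0844, 2.9130 + -0.3573) = (3.0241, 2.5557)
End effector: (3.0241, 2.5557)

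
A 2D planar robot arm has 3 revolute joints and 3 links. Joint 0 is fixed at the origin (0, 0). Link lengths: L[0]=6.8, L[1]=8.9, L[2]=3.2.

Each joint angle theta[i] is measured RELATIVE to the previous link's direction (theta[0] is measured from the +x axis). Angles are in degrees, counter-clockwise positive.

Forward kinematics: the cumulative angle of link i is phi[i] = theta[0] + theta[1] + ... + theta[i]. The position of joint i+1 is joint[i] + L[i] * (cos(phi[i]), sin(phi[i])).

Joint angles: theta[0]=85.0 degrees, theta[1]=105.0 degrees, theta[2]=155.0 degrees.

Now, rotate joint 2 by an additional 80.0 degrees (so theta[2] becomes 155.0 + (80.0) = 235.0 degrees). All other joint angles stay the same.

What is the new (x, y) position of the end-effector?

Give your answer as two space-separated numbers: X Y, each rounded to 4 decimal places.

Answer: -6.8198 8.1288

Derivation:
joint[0] = (0.0000, 0.0000)  (base)
link 0: phi[0] = 85 = 85 deg
  cos(85 deg) = 0.0872, sin(85 deg) = 0.9962
  joint[1] = (0.0000, 0.0000) + 6.8 * (0.0872, 0.9962) = (0.0000 + 0.5927, 0.0000 + 6.7741) = (0.5927, 6.7741)
link 1: phi[1] = 85 + 105 = 190 deg
  cos(190 deg) = -0.9848, sin(190 deg) = -0.1736
  joint[2] = (0.5927, 6.7741) + 8.9 * (-0.9848, -0.1736) = (0.5927 + -8.7648, 6.7741 + -1.5455) = (-8.1721, 5.2287)
link 2: phi[2] = 85 + 105 + 235 = 425 deg
  cos(425 deg) = 0.4226, sin(425 deg) = 0.9063
  joint[3] = (-8.1721, 5.2287) + 3.2 * (0.4226, 0.9063) = (-8.1721 + 1.3524, 5.2287 + 2.9002) = (-6.8198, 8.1288)
End effector: (-6.8198, 8.1288)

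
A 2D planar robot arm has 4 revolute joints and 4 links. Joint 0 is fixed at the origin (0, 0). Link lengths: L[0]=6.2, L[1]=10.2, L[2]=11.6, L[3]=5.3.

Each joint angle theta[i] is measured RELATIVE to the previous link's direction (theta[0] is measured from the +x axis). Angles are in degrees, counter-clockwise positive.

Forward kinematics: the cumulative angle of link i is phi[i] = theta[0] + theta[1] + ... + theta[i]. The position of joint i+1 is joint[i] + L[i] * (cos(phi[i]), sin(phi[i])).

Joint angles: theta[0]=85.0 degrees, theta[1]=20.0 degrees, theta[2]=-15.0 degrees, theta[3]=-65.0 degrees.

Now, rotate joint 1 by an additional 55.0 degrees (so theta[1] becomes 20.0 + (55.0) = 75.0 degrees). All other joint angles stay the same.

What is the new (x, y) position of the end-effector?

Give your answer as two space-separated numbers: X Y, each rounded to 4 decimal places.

Answer: -17.6263 21.5380

Derivation:
joint[0] = (0.0000, 0.0000)  (base)
link 0: phi[0] = 85 = 85 deg
  cos(85 deg) = 0.0872, sin(85 deg) = 0.9962
  joint[1] = (0.0000, 0.0000) + 6.2 * (0.0872, 0.9962) = (0.0000 + 0.5404, 0.0000 + 6.1764) = (0.5404, 6.1764)
link 1: phi[1] = 85 + 75 = 160 deg
  cos(160 deg) = -0.9397, sin(160 deg) = 0.3420
  joint[2] = (0.5404, 6.1764) + 10.2 * (-0.9397, 0.3420) = (0.5404 + -9.5849, 6.1764 + 3.4886) = (-9.0445, 9.6650)
link 2: phi[2] = 85 + 75 + -15 = 145 deg
  cos(145 deg) = -0.8192, sin(145 deg) = 0.5736
  joint[3] = (-9.0445, 9.6650) + 11.6 * (-0.8192, 0.5736) = (-9.0445 + -9.5022, 9.6650 + 6.6535) = (-18.5467, 16.3185)
link 3: phi[3] = 85 + 75 + -15 + -65 = 80 deg
  cos(80 deg) = 0.1736, sin(80 deg) = 0.9848
  joint[4] = (-18.5467, 16.3185) + 5.3 * (0.1736, 0.9848) = (-18.5467 + 0.9203, 16.3185 + 5.2195) = (-17.6263, 21.5380)
End effector: (-17.6263, 21.5380)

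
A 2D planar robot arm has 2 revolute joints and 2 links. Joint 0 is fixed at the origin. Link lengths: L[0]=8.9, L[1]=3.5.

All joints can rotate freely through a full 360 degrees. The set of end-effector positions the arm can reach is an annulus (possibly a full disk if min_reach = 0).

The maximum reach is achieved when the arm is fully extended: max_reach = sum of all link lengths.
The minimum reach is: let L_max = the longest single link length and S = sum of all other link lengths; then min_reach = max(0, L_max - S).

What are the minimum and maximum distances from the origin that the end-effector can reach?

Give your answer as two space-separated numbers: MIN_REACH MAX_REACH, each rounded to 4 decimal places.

Answer: 5.4000 12.4000

Derivation:
Link lengths: [8.9, 3.5]
max_reach = 8.9 + 3.5 = 12.4
L_max = max([8.9, 3.5]) = 8.9
S (sum of others) = 12.4 - 8.9 = 3.5
min_reach = max(0, 8.9 - 3.5) = max(0, 5.4) = 5.4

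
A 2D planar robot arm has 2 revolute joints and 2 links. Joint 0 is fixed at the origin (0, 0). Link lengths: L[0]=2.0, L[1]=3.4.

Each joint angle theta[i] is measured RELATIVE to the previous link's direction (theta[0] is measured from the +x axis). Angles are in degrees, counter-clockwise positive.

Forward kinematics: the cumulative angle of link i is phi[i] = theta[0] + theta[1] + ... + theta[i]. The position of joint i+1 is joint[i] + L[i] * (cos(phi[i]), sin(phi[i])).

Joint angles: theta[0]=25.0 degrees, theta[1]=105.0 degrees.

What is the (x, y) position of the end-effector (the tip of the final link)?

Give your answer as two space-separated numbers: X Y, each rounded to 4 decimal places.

joint[0] = (0.0000, 0.0000)  (base)
link 0: phi[0] = 25 = 25 deg
  cos(25 deg) = 0.9063, sin(25 deg) = 0.4226
  joint[1] = (0.0000, 0.0000) + 2 * (0.9063, 0.4226) = (0.0000 + 1.8126, 0.0000 + 0.8452) = (1.8126, 0.8452)
link 1: phi[1] = 25 + 105 = 130 deg
  cos(130 deg) = -0.6428, sin(130 deg) = 0.7660
  joint[2] = (1.8126, 0.8452) + 3.4 * (-0.6428, 0.7660) = (1.8126 + -2.1855, 0.8452 + 2.6046) = (-0.3729, 3.4498)
End effector: (-0.3729, 3.4498)

Answer: -0.3729 3.4498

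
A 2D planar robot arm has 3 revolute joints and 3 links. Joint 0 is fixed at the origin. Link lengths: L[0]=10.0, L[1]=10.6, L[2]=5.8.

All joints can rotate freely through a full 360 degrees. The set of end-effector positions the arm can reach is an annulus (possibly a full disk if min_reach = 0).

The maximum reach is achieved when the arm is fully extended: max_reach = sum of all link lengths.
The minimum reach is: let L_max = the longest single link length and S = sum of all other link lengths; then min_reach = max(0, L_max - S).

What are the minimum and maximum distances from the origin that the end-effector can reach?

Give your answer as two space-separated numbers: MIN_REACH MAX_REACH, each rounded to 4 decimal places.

Answer: 0.0000 26.4000

Derivation:
Link lengths: [10.0, 10.6, 5.8]
max_reach = 10 + 10.6 + 5.8 = 26.4
L_max = max([10.0, 10.6, 5.8]) = 10.6
S (sum of others) = 26.4 - 10.6 = 15.8
min_reach = max(0, 10.6 - 15.8) = max(0, -5.2) = 0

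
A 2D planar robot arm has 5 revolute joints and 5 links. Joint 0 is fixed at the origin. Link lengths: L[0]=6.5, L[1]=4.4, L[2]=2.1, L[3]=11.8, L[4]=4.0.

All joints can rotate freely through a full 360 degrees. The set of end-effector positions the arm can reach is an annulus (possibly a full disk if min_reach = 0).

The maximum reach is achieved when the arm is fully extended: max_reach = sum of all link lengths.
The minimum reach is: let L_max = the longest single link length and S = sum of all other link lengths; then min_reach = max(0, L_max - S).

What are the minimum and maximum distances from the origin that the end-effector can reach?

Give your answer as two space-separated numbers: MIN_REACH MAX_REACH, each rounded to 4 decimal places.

Answer: 0.0000 28.8000

Derivation:
Link lengths: [6.5, 4.4, 2.1, 11.8, 4.0]
max_reach = 6.5 + 4.4 + 2.1 + 11.8 + 4 = 28.8
L_max = max([6.5, 4.4, 2.1, 11.8, 4.0]) = 11.8
S (sum of others) = 28.8 - 11.8 = 17
min_reach = max(0, 11.8 - 17) = max(0, -5.2) = 0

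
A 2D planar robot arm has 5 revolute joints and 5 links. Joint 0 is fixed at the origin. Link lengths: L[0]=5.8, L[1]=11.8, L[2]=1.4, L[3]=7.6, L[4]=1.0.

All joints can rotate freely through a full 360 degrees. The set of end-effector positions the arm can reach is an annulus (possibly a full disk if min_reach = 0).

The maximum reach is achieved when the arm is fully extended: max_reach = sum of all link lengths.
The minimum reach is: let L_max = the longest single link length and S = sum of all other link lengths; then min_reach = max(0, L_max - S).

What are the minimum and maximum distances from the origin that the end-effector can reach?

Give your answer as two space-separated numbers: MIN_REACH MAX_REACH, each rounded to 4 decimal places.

Answer: 0.0000 27.6000

Derivation:
Link lengths: [5.8, 11.8, 1.4, 7.6, 1.0]
max_reach = 5.8 + 11.8 + 1.4 + 7.6 + 1 = 27.6
L_max = max([5.8, 11.8, 1.4, 7.6, 1.0]) = 11.8
S (sum of others) = 27.6 - 11.8 = 15.8
min_reach = max(0, 11.8 - 15.8) = max(0, -4) = 0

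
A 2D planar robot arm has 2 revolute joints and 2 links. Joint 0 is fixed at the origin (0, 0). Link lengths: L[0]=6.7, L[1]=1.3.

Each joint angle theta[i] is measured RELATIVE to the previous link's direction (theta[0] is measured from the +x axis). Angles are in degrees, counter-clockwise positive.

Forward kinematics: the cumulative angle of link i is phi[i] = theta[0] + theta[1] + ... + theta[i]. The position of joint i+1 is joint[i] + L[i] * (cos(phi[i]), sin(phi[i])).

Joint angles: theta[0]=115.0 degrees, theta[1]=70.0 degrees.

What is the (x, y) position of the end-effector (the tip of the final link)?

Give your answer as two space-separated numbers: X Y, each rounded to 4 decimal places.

joint[0] = (0.0000, 0.0000)  (base)
link 0: phi[0] = 115 = 115 deg
  cos(115 deg) = -0.4226, sin(115 deg) = 0.9063
  joint[1] = (0.0000, 0.0000) + 6.7 * (-0.4226, 0.9063) = (0.0000 + -2.8315, 0.0000 + 6.0723) = (-2.8315, 6.0723)
link 1: phi[1] = 115 + 70 = 185 deg
  cos(185 deg) = -0.9962, sin(185 deg) = -0.0872
  joint[2] = (-2.8315, 6.0723) + 1.3 * (-0.9962, -0.0872) = (-2.8315 + -1.2951, 6.0723 + -0.1133) = (-4.1266, 5.9590)
End effector: (-4.1266, 5.9590)

Answer: -4.1266 5.9590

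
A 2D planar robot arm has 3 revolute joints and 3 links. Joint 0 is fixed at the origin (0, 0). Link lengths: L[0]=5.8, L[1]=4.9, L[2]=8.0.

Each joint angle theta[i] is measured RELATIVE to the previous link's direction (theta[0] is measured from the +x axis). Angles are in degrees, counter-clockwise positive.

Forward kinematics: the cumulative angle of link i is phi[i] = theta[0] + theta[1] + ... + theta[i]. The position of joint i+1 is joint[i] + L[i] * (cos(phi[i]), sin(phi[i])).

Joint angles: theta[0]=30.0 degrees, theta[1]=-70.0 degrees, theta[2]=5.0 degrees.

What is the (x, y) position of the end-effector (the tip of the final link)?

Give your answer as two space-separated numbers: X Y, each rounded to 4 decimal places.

Answer: 15.3298 -4.8383

Derivation:
joint[0] = (0.0000, 0.0000)  (base)
link 0: phi[0] = 30 = 30 deg
  cos(30 deg) = 0.8660, sin(30 deg) = 0.5000
  joint[1] = (0.0000, 0.0000) + 5.8 * (0.8660, 0.5000) = (0.0000 + 5.0229, 0.0000 + 2.9000) = (5.0229, 2.9000)
link 1: phi[1] = 30 + -70 = -40 deg
  cos(-40 deg) = 0.7660, sin(-40 deg) = -0.6428
  joint[2] = (5.0229, 2.9000) + 4.9 * (0.7660, -0.6428) = (5.0229 + 3.7536, 2.9000 + -3.1497) = (8.7766, -0.2497)
link 2: phi[2] = 30 + -70 + 5 = -35 deg
  cos(-35 deg) = 0.8192, sin(-35 deg) = -0.5736
  joint[3] = (8.7766, -0.2497) + 8 * (0.8192, -0.5736) = (8.7766 + 6.5532, -0.2497 + -4.5886) = (15.3298, -4.8383)
End effector: (15.3298, -4.8383)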